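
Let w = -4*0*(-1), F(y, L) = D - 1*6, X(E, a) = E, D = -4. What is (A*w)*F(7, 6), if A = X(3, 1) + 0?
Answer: 0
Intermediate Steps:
F(y, L) = -10 (F(y, L) = -4 - 1*6 = -4 - 6 = -10)
A = 3 (A = 3 + 0 = 3)
w = 0 (w = 0*(-1) = 0)
(A*w)*F(7, 6) = (3*0)*(-10) = 0*(-10) = 0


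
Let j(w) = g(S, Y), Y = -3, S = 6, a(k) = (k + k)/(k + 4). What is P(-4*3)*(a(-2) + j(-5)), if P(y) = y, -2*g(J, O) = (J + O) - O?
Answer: 60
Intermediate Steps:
a(k) = 2*k/(4 + k) (a(k) = (2*k)/(4 + k) = 2*k/(4 + k))
g(J, O) = -J/2 (g(J, O) = -((J + O) - O)/2 = -J/2)
j(w) = -3 (j(w) = -½*6 = -3)
P(-4*3)*(a(-2) + j(-5)) = (-4*3)*(2*(-2)/(4 - 2) - 3) = -12*(2*(-2)/2 - 3) = -12*(2*(-2)*(½) - 3) = -12*(-2 - 3) = -12*(-5) = 60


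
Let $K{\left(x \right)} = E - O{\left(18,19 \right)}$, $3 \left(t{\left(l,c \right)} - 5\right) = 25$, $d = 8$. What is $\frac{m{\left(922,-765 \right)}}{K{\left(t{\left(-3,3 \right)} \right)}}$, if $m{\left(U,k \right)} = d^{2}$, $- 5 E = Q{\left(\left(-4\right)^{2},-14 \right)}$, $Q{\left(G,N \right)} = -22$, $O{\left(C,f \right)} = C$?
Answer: $- \frac{80}{17} \approx -4.7059$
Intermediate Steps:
$E = \frac{22}{5}$ ($E = \left(- \frac{1}{5}\right) \left(-22\right) = \frac{22}{5} \approx 4.4$)
$m{\left(U,k \right)} = 64$ ($m{\left(U,k \right)} = 8^{2} = 64$)
$t{\left(l,c \right)} = \frac{40}{3}$ ($t{\left(l,c \right)} = 5 + \frac{1}{3} \cdot 25 = 5 + \frac{25}{3} = \frac{40}{3}$)
$K{\left(x \right)} = - \frac{68}{5}$ ($K{\left(x \right)} = \frac{22}{5} - 18 = - \frac{68}{5}$)
$\frac{m{\left(922,-765 \right)}}{K{\left(t{\left(-3,3 \right)} \right)}} = \frac{64}{- \frac{68}{5}} = 64 \left(- \frac{5}{68}\right) = - \frac{80}{17}$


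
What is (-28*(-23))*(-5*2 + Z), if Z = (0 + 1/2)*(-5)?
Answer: -8050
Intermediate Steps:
Z = -5/2 (Z = (0 + 1*(½))*(-5) = (0 + ½)*(-5) = (½)*(-5) = -5/2 ≈ -2.5000)
(-28*(-23))*(-5*2 + Z) = (-28*(-23))*(-5*2 - 5/2) = 644*(-10 - 5/2) = 644*(-25/2) = -8050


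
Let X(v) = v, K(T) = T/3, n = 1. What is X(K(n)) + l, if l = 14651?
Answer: 43954/3 ≈ 14651.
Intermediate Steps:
K(T) = T/3 (K(T) = T*(⅓) = T/3)
X(K(n)) + l = (⅓)*1 + 14651 = ⅓ + 14651 = 43954/3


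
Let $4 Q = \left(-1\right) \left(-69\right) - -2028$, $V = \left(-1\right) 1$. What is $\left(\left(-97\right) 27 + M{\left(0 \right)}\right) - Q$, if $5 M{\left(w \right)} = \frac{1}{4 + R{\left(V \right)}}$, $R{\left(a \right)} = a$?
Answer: $- \frac{188591}{60} \approx -3143.2$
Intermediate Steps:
$V = -1$
$M{\left(w \right)} = \frac{1}{15}$ ($M{\left(w \right)} = \frac{1}{5 \left(4 - 1\right)} = \frac{1}{5 \cdot 3} = \frac{1}{5} \cdot \frac{1}{3} = \frac{1}{15}$)
$Q = \frac{2097}{4}$ ($Q = \frac{\left(-1\right) \left(-69\right) - -2028}{4} = \frac{69 + 2028}{4} = \frac{1}{4} \cdot 2097 = \frac{2097}{4} \approx 524.25$)
$\left(\left(-97\right) 27 + M{\left(0 \right)}\right) - Q = \left(\left(-97\right) 27 + \frac{1}{15}\right) - \frac{2097}{4} = \left(-2619 + \frac{1}{15}\right) - \frac{2097}{4} = - \frac{39284}{15} - \frac{2097}{4} = - \frac{188591}{60}$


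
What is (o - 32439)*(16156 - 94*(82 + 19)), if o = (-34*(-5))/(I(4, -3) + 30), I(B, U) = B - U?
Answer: -7994886326/37 ≈ -2.1608e+8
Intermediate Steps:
o = 170/37 (o = (-34*(-5))/((4 - 1*(-3)) + 30) = 170/((4 + 3) + 30) = 170/(7 + 30) = 170/37 ≈ 4.5946)
(o - 32439)*(16156 - 94*(82 + 19)) = (170/37 - 32439)*(16156 - 94*(82 + 19)) = -1200073*(16156 - 94*101)/37 = -1200073*(16156 - 9494)/37 = -1200073/37*6662 = -7994886326/37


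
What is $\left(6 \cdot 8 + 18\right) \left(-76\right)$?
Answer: $-5016$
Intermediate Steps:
$\left(6 \cdot 8 + 18\right) \left(-76\right) = \left(48 + 18\right) \left(-76\right) = 66 \left(-76\right) = -5016$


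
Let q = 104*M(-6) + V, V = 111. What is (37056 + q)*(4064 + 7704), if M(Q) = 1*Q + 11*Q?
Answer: 349262472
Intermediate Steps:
M(Q) = 12*Q (M(Q) = Q + 11*Q = 12*Q)
q = -7377 (q = 104*(12*(-6)) + 111 = 104*(-72) + 111 = -7488 + 111 = -7377)
(37056 + q)*(4064 + 7704) = (37056 - 7377)*(4064 + 7704) = 29679*11768 = 349262472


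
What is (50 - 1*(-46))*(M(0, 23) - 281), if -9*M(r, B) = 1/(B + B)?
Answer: -1861360/69 ≈ -26976.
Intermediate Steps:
M(r, B) = -1/(18*B) (M(r, B) = -1/(9*(B + B)) = -1/(2*B)/9 = -1/(18*B))
(50 - 1*(-46))*(M(0, 23) - 281) = (50 - 1*(-46))*(-1/18/23 - 281) = (50 + 46)*(-1/18*1/23 - 281) = 96*(-1/414 - 281) = 96*(-116335/414) = -1861360/69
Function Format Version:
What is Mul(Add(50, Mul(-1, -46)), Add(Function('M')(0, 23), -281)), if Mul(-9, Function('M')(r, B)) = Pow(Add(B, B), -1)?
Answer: Rational(-1861360, 69) ≈ -26976.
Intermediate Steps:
Function('M')(r, B) = Mul(Rational(-1, 18), Pow(B, -1)) (Function('M')(r, B) = Mul(Rational(-1, 9), Pow(Add(B, B), -1)) = Mul(Rational(-1, 9), Pow(Mul(2, B), -1)) = Mul(Rational(-1, 9), Mul(Rational(1, 2), Pow(B, -1))) = Mul(Rational(-1, 18), Pow(B, -1)))
Mul(Add(50, Mul(-1, -46)), Add(Function('M')(0, 23), -281)) = Mul(Add(50, Mul(-1, -46)), Add(Mul(Rational(-1, 18), Pow(23, -1)), -281)) = Mul(Add(50, 46), Add(Mul(Rational(-1, 18), Rational(1, 23)), -281)) = Mul(96, Add(Rational(-1, 414), -281)) = Mul(96, Rational(-116335, 414)) = Rational(-1861360, 69)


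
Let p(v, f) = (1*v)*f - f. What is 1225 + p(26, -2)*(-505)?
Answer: 26475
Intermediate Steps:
p(v, f) = -f + f*v (p(v, f) = v*f - f = f*v - f = -f + f*v)
1225 + p(26, -2)*(-505) = 1225 - 2*(-1 + 26)*(-505) = 1225 - 2*25*(-505) = 1225 - 50*(-505) = 1225 + 25250 = 26475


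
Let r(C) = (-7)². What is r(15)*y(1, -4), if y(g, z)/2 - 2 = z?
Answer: -196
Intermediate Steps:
r(C) = 49
y(g, z) = 4 + 2*z
r(15)*y(1, -4) = 49*(4 + 2*(-4)) = 49*(4 - 8) = 49*(-4) = -196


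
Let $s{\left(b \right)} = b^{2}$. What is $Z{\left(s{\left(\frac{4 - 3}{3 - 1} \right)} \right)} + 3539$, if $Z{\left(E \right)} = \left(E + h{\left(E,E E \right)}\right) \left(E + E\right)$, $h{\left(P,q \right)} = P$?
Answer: $\frac{14157}{4} \approx 3539.3$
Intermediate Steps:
$Z{\left(E \right)} = 4 E^{2}$ ($Z{\left(E \right)} = \left(E + E\right) \left(E + E\right) = 2 E 2 E = 4 E^{2}$)
$Z{\left(s{\left(\frac{4 - 3}{3 - 1} \right)} \right)} + 3539 = 4 \left(\left(\frac{4 - 3}{3 - 1}\right)^{2}\right)^{2} + 3539 = 4 \left(\left(1 \cdot \frac{1}{2}\right)^{2}\right)^{2} + 3539 = 4 \left(\left(\frac{1}{2}\right)^{2}\right)^{2} + 3539 = \frac{4}{16} + 3539 = 4 \cdot \frac{1}{16} + 3539 = \frac{1}{4} + 3539 = \frac{14157}{4}$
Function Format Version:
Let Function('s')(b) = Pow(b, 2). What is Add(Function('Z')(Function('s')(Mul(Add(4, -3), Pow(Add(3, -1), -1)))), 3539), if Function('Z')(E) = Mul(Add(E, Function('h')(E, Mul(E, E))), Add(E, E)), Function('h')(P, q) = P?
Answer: Rational(14157, 4) ≈ 3539.3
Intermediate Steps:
Function('Z')(E) = Mul(4, Pow(E, 2)) (Function('Z')(E) = Mul(Add(E, E), Add(E, E)) = Mul(Mul(2, E), Mul(2, E)) = Mul(4, Pow(E, 2)))
Add(Function('Z')(Function('s')(Mul(Add(4, -3), Pow(Add(3, -1), -1)))), 3539) = Add(Mul(4, Pow(Pow(Mul(Add(4, -3), Pow(Add(3, -1), -1)), 2), 2)), 3539) = Add(Mul(4, Pow(Pow(Mul(1, Pow(2, -1)), 2), 2)), 3539) = Add(Mul(4, Pow(Pow(Mul(1, Rational(1, 2)), 2), 2)), 3539) = Add(Mul(4, Pow(Pow(Rational(1, 2), 2), 2)), 3539) = Add(Mul(4, Pow(Rational(1, 4), 2)), 3539) = Add(Mul(4, Rational(1, 16)), 3539) = Add(Rational(1, 4), 3539) = Rational(14157, 4)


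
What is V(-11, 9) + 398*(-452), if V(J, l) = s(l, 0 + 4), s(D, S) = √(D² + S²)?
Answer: -179896 + √97 ≈ -1.7989e+5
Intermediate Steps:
V(J, l) = √(16 + l²) (V(J, l) = √(l² + (0 + 4)²) = √(l² + 4²) = √(l² + 16) = √(16 + l²))
V(-11, 9) + 398*(-452) = √(16 + 9²) + 398*(-452) = √(16 + 81) - 179896 = √97 - 179896 = -179896 + √97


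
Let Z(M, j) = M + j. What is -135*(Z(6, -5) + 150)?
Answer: -20385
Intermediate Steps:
-135*(Z(6, -5) + 150) = -135*((6 - 5) + 150) = -135*(1 + 150) = -135*151 = -20385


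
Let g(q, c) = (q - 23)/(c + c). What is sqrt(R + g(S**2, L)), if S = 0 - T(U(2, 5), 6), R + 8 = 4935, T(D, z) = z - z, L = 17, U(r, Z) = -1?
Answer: sqrt(5694830)/34 ≈ 70.188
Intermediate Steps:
T(D, z) = 0
R = 4927 (R = -8 + 4935 = 4927)
S = 0 (S = 0 - 1*0 = 0 + 0 = 0)
g(q, c) = (-23 + q)/(2*c) (g(q, c) = (-23 + q)/((2*c)) = (-23 + q)*(1/(2*c)) = (-23 + q)/(2*c))
sqrt(R + g(S**2, L)) = sqrt(4927 + (1/2)*(-23 + 0**2)/17) = sqrt(4927 + (1/2)*(1/17)*(-23 + 0)) = sqrt(4927 + (1/2)*(1/17)*(-23)) = sqrt(4927 - 23/34) = sqrt(167495/34) = sqrt(5694830)/34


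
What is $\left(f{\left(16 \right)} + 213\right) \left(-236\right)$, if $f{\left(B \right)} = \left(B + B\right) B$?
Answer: $-171100$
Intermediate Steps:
$f{\left(B \right)} = 2 B^{2}$ ($f{\left(B \right)} = 2 B B = 2 B^{2}$)
$\left(f{\left(16 \right)} + 213\right) \left(-236\right) = \left(2 \cdot 16^{2} + 213\right) \left(-236\right) = \left(2 \cdot 256 + 213\right) \left(-236\right) = \left(512 + 213\right) \left(-236\right) = 725 \left(-236\right) = -171100$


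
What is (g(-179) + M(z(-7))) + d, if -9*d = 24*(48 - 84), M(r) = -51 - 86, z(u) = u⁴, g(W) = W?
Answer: -220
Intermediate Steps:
M(r) = -137
d = 96 (d = -8*(48 - 84)/3 = -8*(-36)/3 = -⅑*(-864) = 96)
(g(-179) + M(z(-7))) + d = (-179 - 137) + 96 = -316 + 96 = -220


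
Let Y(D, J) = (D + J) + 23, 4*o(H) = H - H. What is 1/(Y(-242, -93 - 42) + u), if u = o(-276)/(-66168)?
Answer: -1/354 ≈ -0.0028249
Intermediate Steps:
o(H) = 0 (o(H) = (H - H)/4 = (¼)*0 = 0)
Y(D, J) = 23 + D + J
u = 0 (u = 0/(-66168) = 0*(-1/66168) = 0)
1/(Y(-242, -93 - 42) + u) = 1/((23 - 242 + (-93 - 42)) + 0) = 1/((23 - 242 - 135) + 0) = 1/(-354 + 0) = 1/(-354) = -1/354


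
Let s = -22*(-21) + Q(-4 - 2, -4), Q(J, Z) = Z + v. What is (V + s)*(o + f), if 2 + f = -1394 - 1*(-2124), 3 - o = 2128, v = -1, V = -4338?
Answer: 5421757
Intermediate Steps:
o = -2125 (o = 3 - 1*2128 = 3 - 2128 = -2125)
Q(J, Z) = -1 + Z (Q(J, Z) = Z - 1 = -1 + Z)
s = 457 (s = -22*(-21) + (-1 - 4) = 462 - 5 = 457)
f = 728 (f = -2 + (-1394 - 1*(-2124)) = -2 + (-1394 + 2124) = -2 + 730 = 728)
(V + s)*(o + f) = (-4338 + 457)*(-2125 + 728) = -3881*(-1397) = 5421757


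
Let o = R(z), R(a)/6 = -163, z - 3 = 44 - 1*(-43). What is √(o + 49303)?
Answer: 5*√1933 ≈ 219.83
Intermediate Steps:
z = 90 (z = 3 + (44 - 1*(-43)) = 3 + (44 + 43) = 3 + 87 = 90)
R(a) = -978 (R(a) = 6*(-163) = -978)
o = -978
√(o + 49303) = √(-978 + 49303) = √48325 = 5*√1933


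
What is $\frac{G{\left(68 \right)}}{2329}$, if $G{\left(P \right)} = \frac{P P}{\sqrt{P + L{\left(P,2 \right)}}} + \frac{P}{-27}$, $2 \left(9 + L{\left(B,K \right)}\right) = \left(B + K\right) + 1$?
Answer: $- \frac{4}{3699} + \frac{272 \sqrt{42}}{8631} \approx 0.20315$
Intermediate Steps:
$L{\left(B,K \right)} = - \frac{17}{2} + \frac{B}{2} + \frac{K}{2}$ ($L{\left(B,K \right)} = -9 + \frac{\left(B + K\right) + 1}{2} = -9 + \frac{1 + B + K}{2} = -9 + \left(\frac{1}{2} + \frac{B}{2} + \frac{K}{2}\right) = - \frac{17}{2} + \frac{B}{2} + \frac{K}{2}$)
$G{\left(P \right)} = - \frac{P}{27} + \frac{P^{2}}{\sqrt{- \frac{15}{2} + \frac{3 P}{2}}}$ ($G{\left(P \right)} = \frac{P P}{\sqrt{P + \left(- \frac{17}{2} + \frac{P}{2} + \frac{1}{2} \cdot 2\right)}} + \frac{P}{-27} = \frac{P^{2}}{\sqrt{P + \left(- \frac{17}{2} + \frac{P}{2} + 1\right)}} + P \left(- \frac{1}{27}\right) = \frac{P^{2}}{\sqrt{P + \left(- \frac{15}{2} + \frac{P}{2}\right)}} - \frac{P}{27} = \frac{P^{2}}{\sqrt{- \frac{15}{2} + \frac{3 P}{2}}} - \frac{P}{27} = - \frac{P}{27} + \frac{P^{2}}{\sqrt{- \frac{15}{2} + \frac{3 P}{2}}}$)
$\frac{G{\left(68 \right)}}{2329} = \frac{\left(- \frac{1}{27}\right) 68 + \frac{\sqrt{6} \cdot 68^{2}}{3 \sqrt{-5 + 68}}}{2329} = \left(- \frac{68}{27} + \frac{1}{3} \sqrt{6} \cdot 4624 \frac{1}{\sqrt{63}}\right) \frac{1}{2329} = \left(- \frac{68}{27} + \frac{1}{3} \sqrt{6} \cdot 4624 \frac{\sqrt{7}}{21}\right) \frac{1}{2329} = \left(- \frac{68}{27} + \frac{4624 \sqrt{42}}{63}\right) \frac{1}{2329} = - \frac{4}{3699} + \frac{272 \sqrt{42}}{8631}$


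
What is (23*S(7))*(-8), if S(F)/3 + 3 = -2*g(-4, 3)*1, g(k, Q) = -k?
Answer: 6072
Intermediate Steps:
S(F) = -33 (S(F) = -9 + 3*(-(-2)*(-4)*1) = -9 + 3*(-2*4*1) = -9 + 3*(-8*1) = -9 + 3*(-8) = -9 - 24 = -33)
(23*S(7))*(-8) = (23*(-33))*(-8) = -759*(-8) = 6072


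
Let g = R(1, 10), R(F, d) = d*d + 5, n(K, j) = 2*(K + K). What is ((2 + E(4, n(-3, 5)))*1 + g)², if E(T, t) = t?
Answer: 9025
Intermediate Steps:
n(K, j) = 4*K (n(K, j) = 2*(2*K) = 4*K)
R(F, d) = 5 + d² (R(F, d) = d² + 5 = 5 + d²)
g = 105 (g = 5 + 10² = 5 + 100 = 105)
((2 + E(4, n(-3, 5)))*1 + g)² = ((2 + 4*(-3))*1 + 105)² = ((2 - 12)*1 + 105)² = (-10*1 + 105)² = (-10 + 105)² = 95² = 9025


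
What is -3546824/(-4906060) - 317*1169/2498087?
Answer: 1760555388327/3063941176805 ≈ 0.57460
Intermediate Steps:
-3546824/(-4906060) - 317*1169/2498087 = -3546824*(-1/4906060) - 370573*1/2498087 = 886706/1226515 - 370573/2498087 = 1760555388327/3063941176805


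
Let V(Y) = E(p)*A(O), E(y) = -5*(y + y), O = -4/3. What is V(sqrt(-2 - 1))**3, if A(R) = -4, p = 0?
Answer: 0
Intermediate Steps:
O = -4/3 (O = -4*1/3 = -4/3 ≈ -1.3333)
E(y) = -10*y
V(Y) = 0 (V(Y) = -10*0*(-4) = 0*(-4) = 0)
V(sqrt(-2 - 1))**3 = 0**3 = 0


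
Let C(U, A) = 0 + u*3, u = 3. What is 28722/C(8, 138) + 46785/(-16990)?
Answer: 32504381/10194 ≈ 3188.6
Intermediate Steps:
C(U, A) = 9 (C(U, A) = 0 + 3*3 = 0 + 9 = 9)
28722/C(8, 138) + 46785/(-16990) = 28722/9 + 46785/(-16990) = 28722*(⅑) + 46785*(-1/16990) = 9574/3 - 9357/3398 = 32504381/10194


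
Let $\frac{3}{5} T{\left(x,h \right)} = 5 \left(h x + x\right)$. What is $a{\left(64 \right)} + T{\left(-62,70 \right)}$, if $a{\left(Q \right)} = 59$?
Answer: $- \frac{109873}{3} \approx -36624.0$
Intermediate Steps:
$T{\left(x,h \right)} = \frac{25 x}{3} + \frac{25 h x}{3}$ ($T{\left(x,h \right)} = \frac{5 \cdot 5 \left(h x + x\right)}{3} = \frac{5 \cdot 5 \left(x + h x\right)}{3} = \frac{5 \left(5 x + 5 h x\right)}{3} = \frac{25 x}{3} + \frac{25 h x}{3}$)
$a{\left(64 \right)} + T{\left(-62,70 \right)} = 59 + \frac{25}{3} \left(-62\right) \left(1 + 70\right) = 59 + \frac{25}{3} \left(-62\right) 71 = 59 - \frac{110050}{3} = - \frac{109873}{3}$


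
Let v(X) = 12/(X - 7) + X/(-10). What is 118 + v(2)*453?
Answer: -5299/5 ≈ -1059.8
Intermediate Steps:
v(X) = 12/(-7 + X) - X/10 (v(X) = 12/(-7 + X) + X*(-1/10) = 12/(-7 + X) - X/10)
118 + v(2)*453 = 118 + ((120 - 1*2**2 + 7*2)/(10*(-7 + 2)))*453 = 118 + ((1/10)*(120 - 1*4 + 14)/(-5))*453 = 118 + ((1/10)*(-1/5)*(120 - 4 + 14))*453 = 118 + ((1/10)*(-1/5)*130)*453 = 118 - 13/5*453 = 118 - 5889/5 = -5299/5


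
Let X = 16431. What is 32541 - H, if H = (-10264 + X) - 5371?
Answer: 31745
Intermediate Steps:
H = 796 (H = (-10264 + 16431) - 5371 = 6167 - 5371 = 796)
32541 - H = 32541 - 1*796 = 32541 - 796 = 31745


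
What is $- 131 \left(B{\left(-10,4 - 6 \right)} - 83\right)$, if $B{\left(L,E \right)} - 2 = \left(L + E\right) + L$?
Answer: $13493$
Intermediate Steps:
$B{\left(L,E \right)} = 2 + E + 2 L$ ($B{\left(L,E \right)} = 2 + \left(\left(L + E\right) + L\right) = 2 + \left(\left(E + L\right) + L\right) = 2 + \left(E + 2 L\right) = 2 + E + 2 L$)
$- 131 \left(B{\left(-10,4 - 6 \right)} - 83\right) = - 131 \left(\left(2 + \left(4 - 6\right) + 2 \left(-10\right)\right) - 83\right) = - 131 \left(\left(2 - 2 - 20\right) - 83\right) = - 131 \left(-20 - 83\right) = \left(-131\right) \left(-103\right) = 13493$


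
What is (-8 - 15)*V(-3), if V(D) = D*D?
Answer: -207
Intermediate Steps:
V(D) = D**2
(-8 - 15)*V(-3) = (-8 - 15)*(-3)**2 = -23*9 = -207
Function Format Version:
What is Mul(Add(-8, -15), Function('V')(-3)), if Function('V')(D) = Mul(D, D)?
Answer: -207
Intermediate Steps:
Function('V')(D) = Pow(D, 2)
Mul(Add(-8, -15), Function('V')(-3)) = Mul(Add(-8, -15), Pow(-3, 2)) = Mul(-23, 9) = -207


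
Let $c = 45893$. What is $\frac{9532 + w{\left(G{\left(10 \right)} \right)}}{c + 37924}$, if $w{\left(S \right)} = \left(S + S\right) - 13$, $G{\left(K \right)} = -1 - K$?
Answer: $\frac{9497}{83817} \approx 0.11331$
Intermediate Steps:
$w{\left(S \right)} = -13 + 2 S$ ($w{\left(S \right)} = 2 S - 13 = -13 + 2 S$)
$\frac{9532 + w{\left(G{\left(10 \right)} \right)}}{c + 37924} = \frac{9532 + \left(-13 + 2 \left(-1 - 10\right)\right)}{45893 + 37924} = \frac{9532 + \left(-13 + 2 \left(-1 - 10\right)\right)}{83817} = \left(9532 + \left(-13 + 2 \left(-11\right)\right)\right) \frac{1}{83817} = \left(9532 - 35\right) \frac{1}{83817} = 9497 \cdot \frac{1}{83817} = \frac{9497}{83817}$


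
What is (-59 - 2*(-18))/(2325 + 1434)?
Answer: -23/3759 ≈ -0.0061186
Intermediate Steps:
(-59 - 2*(-18))/(2325 + 1434) = (-59 + 36)/3759 = -23*1/3759 = -23/3759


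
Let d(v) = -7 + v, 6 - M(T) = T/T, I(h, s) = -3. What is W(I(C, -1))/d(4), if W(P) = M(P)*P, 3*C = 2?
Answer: 5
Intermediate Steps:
C = ⅔ (C = (⅓)*2 = ⅔ ≈ 0.66667)
M(T) = 5 (M(T) = 6 - T/T = 6 - 1*1 = 6 - 1 = 5)
W(P) = 5*P
W(I(C, -1))/d(4) = (5*(-3))/(-7 + 4) = -15/(-3) = -15*(-⅓) = 5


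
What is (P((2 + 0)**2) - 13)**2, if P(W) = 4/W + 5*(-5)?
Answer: 1369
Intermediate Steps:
P(W) = -25 + 4/W (P(W) = 4/W - 25 = -25 + 4/W)
(P((2 + 0)**2) - 13)**2 = ((-25 + 4/((2 + 0)**2)) - 13)**2 = ((-25 + 4/(2**2)) - 13)**2 = ((-25 + 4/4) - 13)**2 = ((-25 + 4*(1/4)) - 13)**2 = ((-25 + 1) - 13)**2 = (-24 - 13)**2 = (-37)**2 = 1369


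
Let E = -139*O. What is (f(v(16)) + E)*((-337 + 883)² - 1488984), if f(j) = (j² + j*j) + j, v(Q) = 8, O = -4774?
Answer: -790405290696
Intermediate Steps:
f(j) = j + 2*j² (f(j) = (j² + j²) + j = 2*j² + j = j + 2*j²)
E = 663586 (E = -139*(-4774) = 663586)
(f(v(16)) + E)*((-337 + 883)² - 1488984) = (8*(1 + 2*8) + 663586)*((-337 + 883)² - 1488984) = (8*(1 + 16) + 663586)*(546² - 1488984) = (8*17 + 663586)*(298116 - 1488984) = (136 + 663586)*(-1190868) = 663722*(-1190868) = -790405290696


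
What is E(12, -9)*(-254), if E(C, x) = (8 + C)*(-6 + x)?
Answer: 76200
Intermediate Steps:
E(C, x) = (-6 + x)*(8 + C)
E(12, -9)*(-254) = (-48 - 6*12 + 8*(-9) + 12*(-9))*(-254) = (-48 - 72 - 72 - 108)*(-254) = -300*(-254) = 76200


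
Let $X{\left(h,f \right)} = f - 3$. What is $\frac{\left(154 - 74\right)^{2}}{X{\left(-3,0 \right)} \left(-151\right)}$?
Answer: $\frac{6400}{453} \approx 14.128$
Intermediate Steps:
$X{\left(h,f \right)} = -3 + f$
$\frac{\left(154 - 74\right)^{2}}{X{\left(-3,0 \right)} \left(-151\right)} = \frac{\left(154 - 74\right)^{2}}{\left(-3 + 0\right) \left(-151\right)} = \frac{\left(154 - 74\right)^{2}}{\left(-3\right) \left(-151\right)} = \frac{80^{2}}{453} = 6400 \cdot \frac{1}{453} = \frac{6400}{453}$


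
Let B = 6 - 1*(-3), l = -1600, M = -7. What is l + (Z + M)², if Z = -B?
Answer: -1344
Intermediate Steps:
B = 9 (B = 6 + 3 = 9)
Z = -9 (Z = -1*9 = -9)
l + (Z + M)² = -1600 + (-9 - 7)² = -1600 + (-16)² = -1600 + 256 = -1344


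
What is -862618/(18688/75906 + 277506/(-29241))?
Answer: 5909378842197/63326897 ≈ 93316.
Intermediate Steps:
-862618/(18688/75906 + 277506/(-29241)) = -862618/(18688*(1/75906) + 277506*(-1/29241)) = -862618/(9344/37953 - 3426/361) = -862618/(-126653794/13701033) = -862618*(-13701033/126653794) = 5909378842197/63326897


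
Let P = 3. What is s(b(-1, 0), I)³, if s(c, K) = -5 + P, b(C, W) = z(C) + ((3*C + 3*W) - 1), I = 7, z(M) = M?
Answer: -8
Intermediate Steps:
b(C, W) = -1 + 3*W + 4*C (b(C, W) = C + ((3*C + 3*W) - 1) = C + (-1 + 3*C + 3*W) = -1 + 3*W + 4*C)
s(c, K) = -2 (s(c, K) = -5 + 3 = -2)
s(b(-1, 0), I)³ = (-2)³ = -8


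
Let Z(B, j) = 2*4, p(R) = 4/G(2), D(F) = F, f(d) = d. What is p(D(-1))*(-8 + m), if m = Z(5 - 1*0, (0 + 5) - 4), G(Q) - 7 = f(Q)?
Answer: 0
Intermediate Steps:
G(Q) = 7 + Q
p(R) = 4/9 (p(R) = 4/(7 + 2) = 4/9)
Z(B, j) = 8
m = 8
p(D(-1))*(-8 + m) = 4*(-8 + 8)/9 = (4/9)*0 = 0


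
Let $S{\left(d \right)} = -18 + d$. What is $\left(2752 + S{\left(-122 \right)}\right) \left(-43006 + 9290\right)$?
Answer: $-88066192$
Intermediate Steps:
$\left(2752 + S{\left(-122 \right)}\right) \left(-43006 + 9290\right) = \left(2752 - 140\right) \left(-43006 + 9290\right) = \left(2752 - 140\right) \left(-33716\right) = 2612 \left(-33716\right) = -88066192$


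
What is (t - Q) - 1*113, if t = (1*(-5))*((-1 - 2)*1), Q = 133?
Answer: -231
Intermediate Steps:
t = 15 (t = -(-15) = -5*(-3) = 15)
(t - Q) - 1*113 = (15 - 1*133) - 1*113 = (15 - 133) - 113 = -118 - 113 = -231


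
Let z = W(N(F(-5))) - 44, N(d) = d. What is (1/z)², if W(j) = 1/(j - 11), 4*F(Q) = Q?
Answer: 2401/4665600 ≈ 0.00051462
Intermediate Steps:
F(Q) = Q/4
W(j) = 1/(-11 + j)
z = -2160/49 (z = 1/(-11 + (¼)*(-5)) - 44 = 1/(-11 - 5/4) - 44 = 1/(-49/4) - 44 = -4/49 - 44 = -2160/49 ≈ -44.082)
(1/z)² = (1/(-2160/49))² = (-49/2160)² = 2401/4665600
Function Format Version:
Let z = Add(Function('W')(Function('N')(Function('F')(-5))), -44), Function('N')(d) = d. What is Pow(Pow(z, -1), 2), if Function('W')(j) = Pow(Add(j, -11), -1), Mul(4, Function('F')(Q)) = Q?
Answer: Rational(2401, 4665600) ≈ 0.00051462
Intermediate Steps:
Function('F')(Q) = Mul(Rational(1, 4), Q)
Function('W')(j) = Pow(Add(-11, j), -1)
z = Rational(-2160, 49) (z = Add(Pow(Add(-11, Mul(Rational(1, 4), -5)), -1), -44) = Add(Pow(Add(-11, Rational(-5, 4)), -1), -44) = Add(Pow(Rational(-49, 4), -1), -44) = Add(Rational(-4, 49), -44) = Rational(-2160, 49) ≈ -44.082)
Pow(Pow(z, -1), 2) = Pow(Pow(Rational(-2160, 49), -1), 2) = Pow(Rational(-49, 2160), 2) = Rational(2401, 4665600)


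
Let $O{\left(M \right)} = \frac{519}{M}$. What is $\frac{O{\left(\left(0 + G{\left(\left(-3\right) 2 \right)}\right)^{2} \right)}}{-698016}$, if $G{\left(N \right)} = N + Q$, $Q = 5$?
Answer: $- \frac{173}{232672} \approx -0.00074354$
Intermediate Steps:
$G{\left(N \right)} = 5 + N$ ($G{\left(N \right)} = N + 5 = 5 + N$)
$\frac{O{\left(\left(0 + G{\left(\left(-3\right) 2 \right)}\right)^{2} \right)}}{-698016} = \frac{519 \frac{1}{\left(0 + \left(5 - 6\right)\right)^{2}}}{-698016} = \frac{519}{\left(0 + \left(5 - 6\right)\right)^{2}} \left(- \frac{1}{698016}\right) = \frac{519}{\left(0 - 1\right)^{2}} \left(- \frac{1}{698016}\right) = \frac{519}{\left(-1\right)^{2}} \left(- \frac{1}{698016}\right) = \frac{519}{1} \left(- \frac{1}{698016}\right) = 519 \cdot 1 \left(- \frac{1}{698016}\right) = 519 \left(- \frac{1}{698016}\right) = - \frac{173}{232672}$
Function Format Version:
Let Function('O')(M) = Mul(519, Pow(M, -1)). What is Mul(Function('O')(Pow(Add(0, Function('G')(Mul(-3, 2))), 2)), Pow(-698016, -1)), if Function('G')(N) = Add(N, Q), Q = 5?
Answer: Rational(-173, 232672) ≈ -0.00074354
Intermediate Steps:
Function('G')(N) = Add(5, N) (Function('G')(N) = Add(N, 5) = Add(5, N))
Mul(Function('O')(Pow(Add(0, Function('G')(Mul(-3, 2))), 2)), Pow(-698016, -1)) = Mul(Mul(519, Pow(Pow(Add(0, Add(5, Mul(-3, 2))), 2), -1)), Pow(-698016, -1)) = Mul(Mul(519, Pow(Pow(Add(0, Add(5, -6)), 2), -1)), Rational(-1, 698016)) = Mul(Mul(519, Pow(Pow(Add(0, -1), 2), -1)), Rational(-1, 698016)) = Mul(Mul(519, Pow(Pow(-1, 2), -1)), Rational(-1, 698016)) = Mul(Mul(519, Pow(1, -1)), Rational(-1, 698016)) = Mul(Mul(519, 1), Rational(-1, 698016)) = Mul(519, Rational(-1, 698016)) = Rational(-173, 232672)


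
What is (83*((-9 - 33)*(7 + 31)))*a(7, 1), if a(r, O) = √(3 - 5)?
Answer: -132468*I*√2 ≈ -1.8734e+5*I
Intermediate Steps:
a(r, O) = I*√2 (a(r, O) = √(-2) = I*√2)
(83*((-9 - 33)*(7 + 31)))*a(7, 1) = (83*((-9 - 33)*(7 + 31)))*(I*√2) = (83*(-42*38))*(I*√2) = (83*(-1596))*(I*√2) = -132468*I*√2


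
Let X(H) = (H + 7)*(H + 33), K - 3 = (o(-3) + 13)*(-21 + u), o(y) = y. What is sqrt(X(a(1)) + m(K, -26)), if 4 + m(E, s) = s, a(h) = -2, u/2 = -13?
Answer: 5*sqrt(5) ≈ 11.180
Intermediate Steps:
u = -26 (u = 2*(-13) = -26)
K = -467 (K = 3 + (-3 + 13)*(-21 - 26) = 3 + 10*(-47) = 3 - 470 = -467)
m(E, s) = -4 + s
X(H) = (7 + H)*(33 + H)
sqrt(X(a(1)) + m(K, -26)) = sqrt((231 + (-2)**2 + 40*(-2)) + (-4 - 26)) = sqrt((231 + 4 - 80) - 30) = sqrt(155 - 30) = sqrt(125) = 5*sqrt(5)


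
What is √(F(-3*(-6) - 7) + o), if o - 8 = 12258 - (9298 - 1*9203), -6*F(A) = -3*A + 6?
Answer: √48702/2 ≈ 110.34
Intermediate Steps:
F(A) = -1 + A/2 (F(A) = -(-3*A + 6)/6 = -(6 - 3*A)/6 = -1 + A/2)
o = 12171 (o = 8 + (12258 - (9298 - 1*9203)) = 8 + (12258 - (9298 - 9203)) = 8 + (12258 - 1*95) = 8 + (12258 - 95) = 8 + 12163 = 12171)
√(F(-3*(-6) - 7) + o) = √((-1 + (-3*(-6) - 7)/2) + 12171) = √((-1 + (18 - 7)/2) + 12171) = √((-1 + (½)*11) + 12171) = √((-1 + 11/2) + 12171) = √(9/2 + 12171) = √(24351/2) = √48702/2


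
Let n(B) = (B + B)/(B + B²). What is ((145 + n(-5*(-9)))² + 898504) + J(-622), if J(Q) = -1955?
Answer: 485403317/529 ≈ 9.1759e+5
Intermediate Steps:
n(B) = 2*B/(B + B²) (n(B) = (2*B)/(B + B²) = 2*B/(B + B²))
((145 + n(-5*(-9)))² + 898504) + J(-622) = ((145 + 2/(1 - 5*(-9)))² + 898504) - 1955 = ((145 + 2/(1 + 45))² + 898504) - 1955 = ((145 + 2/46)² + 898504) - 1955 = ((145 + 2*(1/46))² + 898504) - 1955 = ((145 + 1/23)² + 898504) - 1955 = ((3336/23)² + 898504) - 1955 = (11128896/529 + 898504) - 1955 = 486437512/529 - 1955 = 485403317/529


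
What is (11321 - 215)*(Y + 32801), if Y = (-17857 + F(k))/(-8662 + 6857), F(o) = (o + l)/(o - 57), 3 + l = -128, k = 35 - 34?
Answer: 9208331501463/25270 ≈ 3.6440e+8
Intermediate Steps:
k = 1
l = -131 (l = -3 - 128 = -131)
F(o) = (-131 + o)/(-57 + o) (F(o) = (o - 131)/(o - 57) = (-131 + o)/(-57 + o))
Y = 499931/50540 (Y = (-17857 + (-131 + 1)/(-57 + 1))/(-8662 + 6857) = (-17857 - 130/(-56))/(-1805) = (-17857 - 1/56*(-130))*(-1/1805) = (-17857 + 65/28)*(-1/1805) = -499931/28*(-1/1805) = 499931/50540 ≈ 9.8918)
(11321 - 215)*(Y + 32801) = (11321 - 215)*(499931/50540 + 32801) = 11106*(1658262471/50540) = 9208331501463/25270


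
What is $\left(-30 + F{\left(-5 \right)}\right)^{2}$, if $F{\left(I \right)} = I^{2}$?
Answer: $25$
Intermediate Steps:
$\left(-30 + F{\left(-5 \right)}\right)^{2} = \left(-30 + \left(-5\right)^{2}\right)^{2} = \left(-30 + 25\right)^{2} = \left(-5\right)^{2} = 25$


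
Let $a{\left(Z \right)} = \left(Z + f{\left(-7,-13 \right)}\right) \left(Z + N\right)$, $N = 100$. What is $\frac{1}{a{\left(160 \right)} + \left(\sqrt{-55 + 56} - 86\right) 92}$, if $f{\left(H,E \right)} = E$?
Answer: $\frac{1}{30400} \approx 3.2895 \cdot 10^{-5}$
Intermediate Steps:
$a{\left(Z \right)} = \left(-13 + Z\right) \left(100 + Z\right)$ ($a{\left(Z \right)} = \left(Z - 13\right) \left(Z + 100\right) = \left(-13 + Z\right) \left(100 + Z\right)$)
$\frac{1}{a{\left(160 \right)} + \left(\sqrt{-55 + 56} - 86\right) 92} = \frac{1}{\left(-1300 + 160^{2} + 87 \cdot 160\right) + \left(\sqrt{-55 + 56} - 86\right) 92} = \frac{1}{\left(-1300 + 25600 + 13920\right) + \left(\sqrt{1} - 86\right) 92} = \frac{1}{38220 + \left(1 - 86\right) 92} = \frac{1}{38220 - 7820} = \frac{1}{30400}$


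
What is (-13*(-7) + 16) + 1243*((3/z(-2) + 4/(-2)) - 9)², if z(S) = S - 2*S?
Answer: 449151/4 ≈ 1.1229e+5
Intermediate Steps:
z(S) = -S
(-13*(-7) + 16) + 1243*((3/z(-2) + 4/(-2)) - 9)² = (-13*(-7) + 16) + 1243*((3/((-1*(-2))) + 4/(-2)) - 9)² = (91 + 16) + 1243*((3/2 + 4*(-½)) - 9)² = 107 + 1243*((3*(½) - 2) - 9)² = 107 + 1243*((3/2 - 2) - 9)² = 107 + 1243*(-½ - 9)² = 107 + 1243*(-19/2)² = 107 + 1243*(361/4) = 107 + 448723/4 = 449151/4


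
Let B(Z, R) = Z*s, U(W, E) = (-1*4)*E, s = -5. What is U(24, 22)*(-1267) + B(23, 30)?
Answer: 111381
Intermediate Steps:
U(W, E) = -4*E
B(Z, R) = -5*Z (B(Z, R) = Z*(-5) = -5*Z)
U(24, 22)*(-1267) + B(23, 30) = -4*22*(-1267) - 5*23 = -88*(-1267) - 115 = 111496 - 115 = 111381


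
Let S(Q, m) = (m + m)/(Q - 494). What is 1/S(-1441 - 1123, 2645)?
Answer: -1529/2645 ≈ -0.57807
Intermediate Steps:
S(Q, m) = 2*m/(-494 + Q) (S(Q, m) = (2*m)/(-494 + Q) = 2*m/(-494 + Q))
1/S(-1441 - 1123, 2645) = 1/(2*2645/(-494 + (-1441 - 1123))) = 1/(2*2645/(-494 - 2564)) = 1/(2*2645/(-3058)) = 1/(2*2645*(-1/3058)) = 1/(-2645/1529) = -1529/2645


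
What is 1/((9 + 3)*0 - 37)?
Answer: -1/37 ≈ -0.027027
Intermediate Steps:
1/((9 + 3)*0 - 37) = 1/(12*0 - 37) = 1/(0 - 37) = 1/(-37) = -1/37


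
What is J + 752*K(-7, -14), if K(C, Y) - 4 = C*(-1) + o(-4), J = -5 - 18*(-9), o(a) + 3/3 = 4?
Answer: 10685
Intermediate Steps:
o(a) = 3 (o(a) = -1 + 4 = 3)
J = 157 (J = -5 + 162 = 157)
K(C, Y) = 7 - C (K(C, Y) = 4 + (C*(-1) + 3) = 4 + (-C + 3) = 4 + (3 - C) = 7 - C)
J + 752*K(-7, -14) = 157 + 752*(7 - 1*(-7)) = 157 + 752*(7 + 7) = 157 + 752*14 = 157 + 10528 = 10685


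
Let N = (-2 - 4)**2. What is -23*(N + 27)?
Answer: -1449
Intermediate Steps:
N = 36 (N = (-6)**2 = 36)
-23*(N + 27) = -23*(36 + 27) = -23*63 = -1449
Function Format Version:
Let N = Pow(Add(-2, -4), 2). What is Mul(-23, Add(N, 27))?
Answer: -1449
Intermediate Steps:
N = 36 (N = Pow(-6, 2) = 36)
Mul(-23, Add(N, 27)) = Mul(-23, Add(36, 27)) = Mul(-23, 63) = -1449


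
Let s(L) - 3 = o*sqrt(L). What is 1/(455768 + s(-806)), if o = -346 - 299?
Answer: 455771/208062520591 + 645*I*sqrt(806)/208062520591 ≈ 2.1905e-6 + 8.801e-8*I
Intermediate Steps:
o = -645
s(L) = 3 - 645*sqrt(L)
1/(455768 + s(-806)) = 1/(455768 + (3 - 645*I*sqrt(806))) = 1/(455771 - 645*I*sqrt(806))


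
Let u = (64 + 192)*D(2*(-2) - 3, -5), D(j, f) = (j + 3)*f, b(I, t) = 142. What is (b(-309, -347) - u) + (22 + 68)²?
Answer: 3122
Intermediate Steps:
D(j, f) = f*(3 + j) (D(j, f) = (3 + j)*f = f*(3 + j))
u = 5120 (u = (64 + 192)*(-5*(3 + (2*(-2) - 3))) = 256*(-5*(3 + (-4 - 3))) = 256*(-5*(3 - 7)) = 256*(-5*(-4)) = 256*20 = 5120)
(b(-309, -347) - u) + (22 + 68)² = (142 - 1*5120) + (22 + 68)² = (142 - 5120) + 90² = -4978 + 8100 = 3122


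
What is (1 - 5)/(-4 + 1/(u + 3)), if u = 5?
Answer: 32/31 ≈ 1.0323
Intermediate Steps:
(1 - 5)/(-4 + 1/(u + 3)) = (1 - 5)/(-4 + 1/(5 + 3)) = -4/(-4 + 1/8) = -4/(-4 + ⅛) = -4/(-31/8) = -4*(-8/31) = 32/31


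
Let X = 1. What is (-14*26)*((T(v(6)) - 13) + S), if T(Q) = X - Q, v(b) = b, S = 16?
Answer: 728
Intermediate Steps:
T(Q) = 1 - Q
(-14*26)*((T(v(6)) - 13) + S) = (-14*26)*(((1 - 1*6) - 13) + 16) = -364*(((1 - 6) - 13) + 16) = -364*((-5 - 13) + 16) = -364*(-18 + 16) = -364*(-2) = 728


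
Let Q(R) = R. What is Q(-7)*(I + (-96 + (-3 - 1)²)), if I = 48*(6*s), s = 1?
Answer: -1456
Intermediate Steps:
I = 288 (I = 48*(6*1) = 48*6 = 288)
Q(-7)*(I + (-96 + (-3 - 1)²)) = -7*(288 + (-96 + (-3 - 1)²)) = -7*(288 + (-96 + (-4)²)) = -7*(288 + (-96 + 16)) = -7*(288 - 80) = -7*208 = -1456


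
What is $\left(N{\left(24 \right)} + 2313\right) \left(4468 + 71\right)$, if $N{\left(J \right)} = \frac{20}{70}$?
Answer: $\frac{73500027}{7} \approx 1.05 \cdot 10^{7}$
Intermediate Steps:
$N{\left(J \right)} = \frac{2}{7}$ ($N{\left(J \right)} = 20 \cdot \frac{1}{70} = \frac{2}{7}$)
$\left(N{\left(24 \right)} + 2313\right) \left(4468 + 71\right) = \left(\frac{2}{7} + 2313\right) \left(4468 + 71\right) = \frac{16193}{7} \cdot 4539 = \frac{73500027}{7}$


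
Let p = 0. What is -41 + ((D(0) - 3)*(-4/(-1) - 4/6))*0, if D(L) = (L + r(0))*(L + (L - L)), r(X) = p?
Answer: -41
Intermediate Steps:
r(X) = 0
D(L) = L**2 (D(L) = (L + 0)*(L + (L - L)) = L*(L + 0) = L*L = L**2)
-41 + ((D(0) - 3)*(-4/(-1) - 4/6))*0 = -41 + ((0**2 - 3)*(-4/(-1) - 4/6))*0 = -41 + ((0 - 3)*(-4*(-1) - 4*1/6))*0 = -41 - 3*(4 - 2/3)*0 = -41 - 3*10/3*0 = -41 - 10*0 = -41 + 0 = -41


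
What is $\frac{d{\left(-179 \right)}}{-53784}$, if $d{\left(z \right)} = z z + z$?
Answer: $- \frac{15931}{26892} \approx -0.59241$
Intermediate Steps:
$d{\left(z \right)} = z + z^{2}$ ($d{\left(z \right)} = z^{2} + z = z + z^{2}$)
$\frac{d{\left(-179 \right)}}{-53784} = \frac{\left(-179\right) \left(1 - 179\right)}{-53784} = \left(-179\right) \left(-178\right) \left(- \frac{1}{53784}\right) = 31862 \left(- \frac{1}{53784}\right) = - \frac{15931}{26892}$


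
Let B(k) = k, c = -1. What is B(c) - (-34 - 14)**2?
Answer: -2305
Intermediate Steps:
B(c) - (-34 - 14)**2 = -1 - (-34 - 14)**2 = -1 - 1*(-48)**2 = -1 - 1*2304 = -1 - 2304 = -2305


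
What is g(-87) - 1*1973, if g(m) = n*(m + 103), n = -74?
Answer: -3157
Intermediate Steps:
g(m) = -7622 - 74*m (g(m) = -74*(m + 103) = -74*(103 + m) = -7622 - 74*m)
g(-87) - 1*1973 = (-7622 - 74*(-87)) - 1*1973 = (-7622 + 6438) - 1973 = -1184 - 1973 = -3157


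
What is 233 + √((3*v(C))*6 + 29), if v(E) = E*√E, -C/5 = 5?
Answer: 233 + √(29 - 2250*I) ≈ 266.76 - 33.326*I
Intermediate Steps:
C = -25 (C = -5*5 = -25)
v(E) = E^(3/2)
233 + √((3*v(C))*6 + 29) = 233 + √((3*(-25)^(3/2))*6 + 29) = 233 + √((3*(-125*I))*6 + 29) = 233 + √(-375*I*6 + 29) = 233 + √(-2250*I + 29) = 233 + √(29 - 2250*I)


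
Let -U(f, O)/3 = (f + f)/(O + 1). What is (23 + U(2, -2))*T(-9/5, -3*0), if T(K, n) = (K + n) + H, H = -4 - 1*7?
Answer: -448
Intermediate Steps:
U(f, O) = -6*f/(1 + O) (U(f, O) = -3*(f + f)/(O + 1) = -3*2*f/(1 + O) = -6*f/(1 + O))
H = -11 (H = -4 - 7 = -11)
T(K, n) = -11 + K + n (T(K, n) = (K + n) - 11 = -11 + K + n)
(23 + U(2, -2))*T(-9/5, -3*0) = (23 - 6*2/(1 - 2))*(-11 - 9/5 - 3*0) = (23 - 6*2/(-1))*(-11 - 9*⅕ + 0) = (23 - 6*2*(-1))*(-11 - 9/5 + 0) = (23 + 12)*(-64/5) = 35*(-64/5) = -448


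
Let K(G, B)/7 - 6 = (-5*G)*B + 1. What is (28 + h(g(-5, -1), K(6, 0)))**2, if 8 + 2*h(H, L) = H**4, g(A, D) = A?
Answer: 452929/4 ≈ 1.1323e+5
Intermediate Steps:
K(G, B) = 49 - 35*B*G (K(G, B) = 42 + 7*((-5*G)*B + 1) = 42 + 7*(-5*B*G + 1) = 42 + 7*(1 - 5*B*G) = 42 + (7 - 35*B*G) = 49 - 35*B*G)
h(H, L) = -4 + H**4/2
(28 + h(g(-5, -1), K(6, 0)))**2 = (28 + (-4 + (1/2)*(-5)**4))**2 = (28 + (-4 + (1/2)*625))**2 = (28 + (-4 + 625/2))**2 = (28 + 617/2)**2 = (673/2)**2 = 452929/4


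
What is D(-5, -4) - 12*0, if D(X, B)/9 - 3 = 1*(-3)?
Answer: 0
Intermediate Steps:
D(X, B) = 0 (D(X, B) = 27 + 9*(1*(-3)) = 27 + 9*(-3) = 27 - 27 = 0)
D(-5, -4) - 12*0 = 0 - 12*0 = 0 + 0 = 0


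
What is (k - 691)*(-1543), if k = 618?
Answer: 112639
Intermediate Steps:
(k - 691)*(-1543) = (618 - 691)*(-1543) = -73*(-1543) = 112639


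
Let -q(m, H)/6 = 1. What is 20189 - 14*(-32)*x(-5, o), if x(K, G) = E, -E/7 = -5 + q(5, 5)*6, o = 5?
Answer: 148765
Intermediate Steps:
q(m, H) = -6 (q(m, H) = -6*1 = -6)
E = 287 (E = -7*(-5 - 6*6) = -7*(-5 - 36) = -7*(-41) = 287)
x(K, G) = 287
20189 - 14*(-32)*x(-5, o) = 20189 - 14*(-32)*287 = 20189 - (-448)*287 = 20189 - 1*(-128576) = 20189 + 128576 = 148765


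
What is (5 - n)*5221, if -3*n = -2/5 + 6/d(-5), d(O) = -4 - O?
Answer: 537763/15 ≈ 35851.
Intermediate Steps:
n = -28/15 (n = -(-2/5 + 6/(-4 - 1*(-5)))/3 = -(-2*⅕ + 6/(-4 + 5))/3 = -(-⅖ + 6/1)/3 = -(-⅖ + 6*1)/3 = -(-⅖ + 6)/3 = -⅓*28/5 = -28/15 ≈ -1.8667)
(5 - n)*5221 = (5 - 1*(-28/15))*5221 = (5 + 28/15)*5221 = (103/15)*5221 = 537763/15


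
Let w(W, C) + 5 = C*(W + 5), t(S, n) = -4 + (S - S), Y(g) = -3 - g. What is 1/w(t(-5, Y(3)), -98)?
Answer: -1/103 ≈ -0.0097087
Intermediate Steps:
t(S, n) = -4 (t(S, n) = -4 + 0 = -4)
w(W, C) = -5 + C*(5 + W) (w(W, C) = -5 + C*(W + 5) = -5 + C*(5 + W))
1/w(t(-5, Y(3)), -98) = 1/(-5 + 5*(-98) - 98*(-4)) = 1/(-5 - 490 + 392) = 1/(-103) = -1/103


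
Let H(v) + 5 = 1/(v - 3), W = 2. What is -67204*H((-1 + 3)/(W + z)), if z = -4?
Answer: 352821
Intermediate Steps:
H(v) = -5 + 1/(-3 + v) (H(v) = -5 + 1/(v - 3) = -5 + 1/(-3 + v))
-67204*H((-1 + 3)/(W + z)) = -67204*(16 - 5*(-1 + 3)/(2 - 4))/(-3 + (-1 + 3)/(2 - 4)) = -67204*(16 - 10/(-2))/(-3 + 2/(-2)) = -67204*(16 - 10*(-1)/2)/(-3 + 2*(-½)) = -67204*(16 - 5*(-1))/(-3 - 1) = -67204*(16 + 5)/(-4) = -(-16801)*21 = -67204*(-21/4) = 352821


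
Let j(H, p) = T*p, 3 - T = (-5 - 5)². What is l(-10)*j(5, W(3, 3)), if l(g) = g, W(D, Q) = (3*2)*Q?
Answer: 17460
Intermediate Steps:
W(D, Q) = 6*Q
T = -97 (T = 3 - (-5 - 5)² = 3 - 1*(-10)² = 3 - 1*100 = 3 - 100 = -97)
j(H, p) = -97*p
l(-10)*j(5, W(3, 3)) = -(-970)*6*3 = -(-970)*18 = -10*(-1746) = 17460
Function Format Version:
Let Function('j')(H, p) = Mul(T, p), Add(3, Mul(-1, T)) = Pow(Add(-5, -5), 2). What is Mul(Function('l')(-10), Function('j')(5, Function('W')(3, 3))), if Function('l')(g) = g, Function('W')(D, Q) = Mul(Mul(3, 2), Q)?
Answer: 17460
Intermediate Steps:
Function('W')(D, Q) = Mul(6, Q)
T = -97 (T = Add(3, Mul(-1, Pow(Add(-5, -5), 2))) = Add(3, Mul(-1, Pow(-10, 2))) = Add(3, Mul(-1, 100)) = Add(3, -100) = -97)
Function('j')(H, p) = Mul(-97, p)
Mul(Function('l')(-10), Function('j')(5, Function('W')(3, 3))) = Mul(-10, Mul(-97, Mul(6, 3))) = Mul(-10, Mul(-97, 18)) = Mul(-10, -1746) = 17460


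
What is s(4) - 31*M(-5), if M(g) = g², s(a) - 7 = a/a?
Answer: -767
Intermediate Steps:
s(a) = 8 (s(a) = 7 + a/a = 7 + 1 = 8)
s(4) - 31*M(-5) = 8 - 31*(-5)² = 8 - 31*25 = 8 - 775 = -767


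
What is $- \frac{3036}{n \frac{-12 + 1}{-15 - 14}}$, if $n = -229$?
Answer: $\frac{8004}{229} \approx 34.952$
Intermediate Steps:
$- \frac{3036}{n \frac{-12 + 1}{-15 - 14}} = - \frac{3036}{\left(-229\right) \frac{-12 + 1}{-15 - 14}} = - \frac{3036}{\left(-229\right) \left(- \frac{11}{-29}\right)} = - \frac{3036}{\left(-229\right) \left(\left(-11\right) \left(- \frac{1}{29}\right)\right)} = - \frac{3036}{\left(-229\right) \frac{11}{29}} = - \frac{3036}{- \frac{2519}{29}} = \left(-3036\right) \left(- \frac{29}{2519}\right) = \frac{8004}{229}$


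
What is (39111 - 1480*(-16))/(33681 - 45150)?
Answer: -62791/11469 ≈ -5.4748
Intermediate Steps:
(39111 - 1480*(-16))/(33681 - 45150) = (39111 + 23680)/(-11469) = 62791*(-1/11469) = -62791/11469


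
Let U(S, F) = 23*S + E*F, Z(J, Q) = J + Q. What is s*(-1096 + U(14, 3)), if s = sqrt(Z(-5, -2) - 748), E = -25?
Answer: -849*I*sqrt(755) ≈ -23328.0*I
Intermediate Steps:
U(S, F) = -25*F + 23*S (U(S, F) = 23*S - 25*F = -25*F + 23*S)
s = I*sqrt(755) (s = sqrt((-5 - 2) - 748) = sqrt(-7 - 748) = sqrt(-755) = I*sqrt(755) ≈ 27.477*I)
s*(-1096 + U(14, 3)) = (I*sqrt(755))*(-1096 + (-25*3 + 23*14)) = (I*sqrt(755))*(-1096 + (-75 + 322)) = (I*sqrt(755))*(-1096 + 247) = (I*sqrt(755))*(-849) = -849*I*sqrt(755)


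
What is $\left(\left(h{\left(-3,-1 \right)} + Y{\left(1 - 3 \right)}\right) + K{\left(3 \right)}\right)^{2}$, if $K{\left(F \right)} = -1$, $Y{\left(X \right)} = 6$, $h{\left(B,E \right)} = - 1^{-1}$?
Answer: $16$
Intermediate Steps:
$h{\left(B,E \right)} = -1$ ($h{\left(B,E \right)} = \left(-1\right) 1 = -1$)
$\left(\left(h{\left(-3,-1 \right)} + Y{\left(1 - 3 \right)}\right) + K{\left(3 \right)}\right)^{2} = \left(\left(-1 + 6\right) - 1\right)^{2} = \left(5 - 1\right)^{2} = 4^{2} = 16$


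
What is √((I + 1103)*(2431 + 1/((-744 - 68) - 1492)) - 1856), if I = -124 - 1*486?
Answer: √2757028115/48 ≈ 1093.9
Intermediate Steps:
I = -610 (I = -124 - 486 = -610)
√((I + 1103)*(2431 + 1/((-744 - 68) - 1492)) - 1856) = √((-610 + 1103)*(2431 + 1/((-744 - 68) - 1492)) - 1856) = √(493*(2431 + 1/(-812 - 1492)) - 1856) = √(493*(2431 + 1/(-2304)) - 1856) = √(493*(2431 - 1/2304) - 1856) = √(493*(5601023/2304) - 1856) = √(2761304339/2304 - 1856) = √(2757028115/2304) = √2757028115/48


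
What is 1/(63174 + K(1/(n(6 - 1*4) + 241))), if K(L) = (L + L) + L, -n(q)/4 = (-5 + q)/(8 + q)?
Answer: 1211/76503729 ≈ 1.5829e-5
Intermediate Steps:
n(q) = -4*(-5 + q)/(8 + q)
K(L) = 3*L (K(L) = 2*L + L = 3*L)
1/(63174 + K(1/(n(6 - 1*4) + 241))) = 1/(63174 + 3/(4*(5 - (6 - 1*4))/(8 + (6 - 1*4)) + 241)) = 1/(63174 + 3/(4*(5 - (6 - 4))/(8 + (6 - 4)) + 241)) = 1/(63174 + 3/(4*(5 - 1*2)/(8 + 2) + 241)) = 1/(63174 + 3/(4*(5 - 2)/10 + 241)) = 1/(63174 + 3/(4*(⅒)*3 + 241)) = 1/(63174 + 3/(6/5 + 241)) = 1/(63174 + 3/(1211/5)) = 1/(63174 + 3*(5/1211)) = 1/(63174 + 15/1211) = 1/(76503729/1211) = 1211/76503729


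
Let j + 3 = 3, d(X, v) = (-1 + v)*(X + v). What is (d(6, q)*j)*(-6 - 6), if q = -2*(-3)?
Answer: 0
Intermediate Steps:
q = 6
j = 0 (j = -3 + 3 = 0)
(d(6, q)*j)*(-6 - 6) = ((6² - 1*6 - 1*6 + 6*6)*0)*(-6 - 6) = ((36 - 6 - 6 + 36)*0)*(-12) = (60*0)*(-12) = 0*(-12) = 0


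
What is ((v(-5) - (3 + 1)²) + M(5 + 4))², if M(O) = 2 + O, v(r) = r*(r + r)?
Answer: 2025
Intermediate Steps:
v(r) = 2*r² (v(r) = r*(2*r) = 2*r²)
((v(-5) - (3 + 1)²) + M(5 + 4))² = ((2*(-5)² - (3 + 1)²) + (2 + (5 + 4)))² = ((2*25 - 1*4²) + (2 + 9))² = ((50 - 1*16) + 11)² = ((50 - 16) + 11)² = (34 + 11)² = 45² = 2025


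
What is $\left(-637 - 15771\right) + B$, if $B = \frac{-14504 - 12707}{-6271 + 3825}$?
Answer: $- \frac{40106757}{2446} \approx -16397.0$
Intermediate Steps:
$B = \frac{27211}{2446}$ ($B = - \frac{27211}{-2446} = \left(-27211\right) \left(- \frac{1}{2446}\right) = \frac{27211}{2446} \approx 11.125$)
$\left(-637 - 15771\right) + B = \left(-637 - 15771\right) + \frac{27211}{2446} = -16408 + \frac{27211}{2446} = - \frac{40106757}{2446}$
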